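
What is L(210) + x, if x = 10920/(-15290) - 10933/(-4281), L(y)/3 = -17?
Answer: -321786394/6545649 ≈ -49.160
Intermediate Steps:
L(y) = -51 (L(y) = 3*(-17) = -51)
x = 12041705/6545649 (x = 10920*(-1/15290) - 10933*(-1/4281) = -1092/1529 + 10933/4281 = 12041705/6545649 ≈ 1.8397)
L(210) + x = -51 + 12041705/6545649 = -321786394/6545649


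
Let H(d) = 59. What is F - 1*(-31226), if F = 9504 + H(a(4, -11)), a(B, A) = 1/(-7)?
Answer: 40789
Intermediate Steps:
a(B, A) = -1/7
F = 9563 (F = 9504 + 59 = 9563)
F - 1*(-31226) = 9563 - 1*(-31226) = 9563 + 31226 = 40789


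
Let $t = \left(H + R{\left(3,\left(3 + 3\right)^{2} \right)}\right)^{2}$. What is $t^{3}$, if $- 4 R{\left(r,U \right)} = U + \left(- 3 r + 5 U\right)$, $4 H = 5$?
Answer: $\frac{1061520150601}{64} \approx 1.6586 \cdot 10^{10}$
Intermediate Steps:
$H = \frac{5}{4}$ ($H = \frac{1}{4} \cdot 5 = \frac{5}{4} \approx 1.25$)
$R{\left(r,U \right)} = - \frac{3 U}{2} + \frac{3 r}{4}$ ($R{\left(r,U \right)} = - \frac{U + \left(- 3 r + 5 U\right)}{4} = - \frac{- 3 r + 6 U}{4} = - \frac{3 U}{2} + \frac{3 r}{4}$)
$t = \frac{10201}{4}$ ($t = \left(\frac{5}{4} + \left(- \frac{3 \left(3 + 3\right)^{2}}{2} + \frac{3}{4} \cdot 3\right)\right)^{2} = \left(\frac{5}{4} + \left(- \frac{3 \cdot 6^{2}}{2} + \frac{9}{4}\right)\right)^{2} = \left(\frac{5}{4} + \left(\left(- \frac{3}{2}\right) 36 + \frac{9}{4}\right)\right)^{2} = \left(\frac{5}{4} + \left(-54 + \frac{9}{4}\right)\right)^{2} = \left(\frac{5}{4} - \frac{207}{4}\right)^{2} = \left(- \frac{101}{2}\right)^{2} = \frac{10201}{4} \approx 2550.3$)
$t^{3} = \left(\frac{10201}{4}\right)^{3} = \frac{1061520150601}{64}$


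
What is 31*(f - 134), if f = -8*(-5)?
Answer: -2914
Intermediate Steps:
f = 40
31*(f - 134) = 31*(40 - 134) = 31*(-94) = -2914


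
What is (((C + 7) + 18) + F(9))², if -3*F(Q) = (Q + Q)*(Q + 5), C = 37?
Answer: 484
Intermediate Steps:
F(Q) = -2*Q*(5 + Q)/3 (F(Q) = -(Q + Q)*(Q + 5)/3 = -2*Q*(5 + Q)/3)
(((C + 7) + 18) + F(9))² = (((37 + 7) + 18) - ⅔*9*(5 + 9))² = ((44 + 18) - ⅔*9*14)² = (62 - 84)² = (-22)² = 484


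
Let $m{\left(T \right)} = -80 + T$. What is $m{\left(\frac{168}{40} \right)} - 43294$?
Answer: $- \frac{216849}{5} \approx -43370.0$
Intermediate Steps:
$m{\left(\frac{168}{40} \right)} - 43294 = \left(-80 + \frac{168}{40}\right) - 43294 = \left(-80 + 168 \cdot \frac{1}{40}\right) - 43294 = \left(-80 + \frac{21}{5}\right) - 43294 = - \frac{379}{5} - 43294 = - \frac{216849}{5}$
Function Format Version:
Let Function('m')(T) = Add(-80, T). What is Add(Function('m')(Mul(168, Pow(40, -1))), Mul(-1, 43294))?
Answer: Rational(-216849, 5) ≈ -43370.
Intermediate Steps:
Add(Function('m')(Mul(168, Pow(40, -1))), Mul(-1, 43294)) = Add(Add(-80, Mul(168, Pow(40, -1))), Mul(-1, 43294)) = Add(Add(-80, Mul(168, Rational(1, 40))), -43294) = Add(Add(-80, Rational(21, 5)), -43294) = Add(Rational(-379, 5), -43294) = Rational(-216849, 5)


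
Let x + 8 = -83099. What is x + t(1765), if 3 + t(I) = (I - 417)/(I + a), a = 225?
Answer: -82693776/995 ≈ -83109.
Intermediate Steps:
t(I) = -3 + (-417 + I)/(225 + I) (t(I) = -3 + (I - 417)/(I + 225) = -3 + (-417 + I)/(225 + I))
x = -83107 (x = -8 - 83099 = -83107)
x + t(1765) = -83107 + 2*(-546 - 1*1765)/(225 + 1765) = -83107 + 2*(-546 - 1765)/1990 = -83107 + 2*(1/1990)*(-2311) = -83107 - 2311/995 = -82693776/995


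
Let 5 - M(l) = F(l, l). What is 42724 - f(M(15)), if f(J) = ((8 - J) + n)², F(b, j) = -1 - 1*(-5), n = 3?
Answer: 42624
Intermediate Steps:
F(b, j) = 4 (F(b, j) = -1 + 5 = 4)
M(l) = 1 (M(l) = 5 - 1*4 = 5 - 4 = 1)
f(J) = (11 - J)² (f(J) = ((8 - J) + 3)² = (11 - J)²)
42724 - f(M(15)) = 42724 - (11 - 1*1)² = 42724 - (11 - 1)² = 42724 - 1*10² = 42724 - 1*100 = 42724 - 100 = 42624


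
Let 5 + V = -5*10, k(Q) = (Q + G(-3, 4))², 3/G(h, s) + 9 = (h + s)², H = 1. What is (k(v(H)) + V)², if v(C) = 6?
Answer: 2235025/4096 ≈ 545.66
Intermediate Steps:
G(h, s) = 3/(-9 + (h + s)²)
k(Q) = (-3/8 + Q)² (k(Q) = (Q + 3/(-9 + (-3 + 4)²))² = (Q + 3/(-9 + 1²))² = (Q + 3/(-9 + 1))² = (Q + 3/(-8))² = (Q + 3*(-⅛))² = (Q - 3/8)² = (-3/8 + Q)²)
V = -55 (V = -5 - 5*10 = -5 - 50 = -55)
(k(v(H)) + V)² = ((-3 + 8*6)²/64 - 55)² = ((-3 + 48)²/64 - 55)² = ((1/64)*45² - 55)² = ((1/64)*2025 - 55)² = (2025/64 - 55)² = (-1495/64)² = 2235025/4096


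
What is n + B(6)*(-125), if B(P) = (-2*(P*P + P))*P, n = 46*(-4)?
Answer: 62816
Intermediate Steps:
n = -184
B(P) = P*(-2*P - 2*P²) (B(P) = (-2*(P² + P))*P = (-2*(P + P²))*P = (-2*P - 2*P²)*P = P*(-2*P - 2*P²))
n + B(6)*(-125) = -184 + (2*6²*(-1 - 1*6))*(-125) = -184 + (2*36*(-1 - 6))*(-125) = -184 + (2*36*(-7))*(-125) = -184 - 504*(-125) = -184 + 63000 = 62816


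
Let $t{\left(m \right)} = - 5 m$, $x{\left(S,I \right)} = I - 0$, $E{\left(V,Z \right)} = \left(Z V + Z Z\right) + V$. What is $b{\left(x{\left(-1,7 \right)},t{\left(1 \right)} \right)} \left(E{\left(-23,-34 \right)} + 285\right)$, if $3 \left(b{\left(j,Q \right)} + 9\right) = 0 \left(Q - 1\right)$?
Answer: $-19800$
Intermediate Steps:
$E{\left(V,Z \right)} = V + Z^{2} + V Z$ ($E{\left(V,Z \right)} = \left(V Z + Z^{2}\right) + V = \left(Z^{2} + V Z\right) + V = V + Z^{2} + V Z$)
$x{\left(S,I \right)} = I$ ($x{\left(S,I \right)} = I + 0 = I$)
$b{\left(j,Q \right)} = -9$ ($b{\left(j,Q \right)} = -9 + \frac{0 \left(Q - 1\right)}{3} = -9 + \frac{0 \left(-1 + Q\right)}{3} = -9 + \frac{1}{3} \cdot 0 = -9 + 0 = -9$)
$b{\left(x{\left(-1,7 \right)},t{\left(1 \right)} \right)} \left(E{\left(-23,-34 \right)} + 285\right) = - 9 \left(\left(-23 + \left(-34\right)^{2} - -782\right) + 285\right) = - 9 \left(\left(-23 + 1156 + 782\right) + 285\right) = - 9 \left(1915 + 285\right) = \left(-9\right) 2200 = -19800$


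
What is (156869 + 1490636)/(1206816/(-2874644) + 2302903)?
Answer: 1183997590805/1655006271179 ≈ 0.71540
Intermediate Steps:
(156869 + 1490636)/(1206816/(-2874644) + 2302903) = 1647505/(1206816*(-1/2874644) + 2302903) = 1647505/(-301704/718661 + 2302903) = 1647505/(1655006271179/718661) = 1647505*(718661/1655006271179) = 1183997590805/1655006271179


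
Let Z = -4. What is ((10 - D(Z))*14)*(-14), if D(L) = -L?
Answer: -1176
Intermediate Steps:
((10 - D(Z))*14)*(-14) = ((10 - (-1)*(-4))*14)*(-14) = ((10 - 1*4)*14)*(-14) = ((10 - 4)*14)*(-14) = (6*14)*(-14) = 84*(-14) = -1176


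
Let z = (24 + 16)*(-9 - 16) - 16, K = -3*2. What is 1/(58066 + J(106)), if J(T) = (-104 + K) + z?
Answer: 1/56940 ≈ 1.7562e-5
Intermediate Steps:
K = -6
z = -1016 (z = 40*(-25) - 16 = -1000 - 16 = -1016)
J(T) = -1126 (J(T) = (-104 - 6) - 1016 = -110 - 1016 = -1126)
1/(58066 + J(106)) = 1/(58066 - 1126) = 1/56940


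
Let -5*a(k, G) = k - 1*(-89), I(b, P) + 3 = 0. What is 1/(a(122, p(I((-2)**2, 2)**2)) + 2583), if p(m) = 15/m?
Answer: 5/12704 ≈ 0.00039358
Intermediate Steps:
I(b, P) = -3 (I(b, P) = -3 + 0 = -3)
a(k, G) = -89/5 - k/5 (a(k, G) = -(k - 1*(-89))/5 = -(k + 89)/5 = -(89 + k)/5 = -89/5 - k/5)
1/(a(122, p(I((-2)**2, 2)**2)) + 2583) = 1/((-89/5 - 1/5*122) + 2583) = 1/((-89/5 - 122/5) + 2583) = 1/(-211/5 + 2583) = 1/(12704/5) = 5/12704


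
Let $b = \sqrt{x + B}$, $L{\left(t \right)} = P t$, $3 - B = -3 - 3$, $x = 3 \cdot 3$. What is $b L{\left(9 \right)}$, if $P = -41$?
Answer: $- 1107 \sqrt{2} \approx -1565.5$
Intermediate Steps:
$x = 9$
$B = 9$ ($B = 3 - \left(-3 - 3\right) = 3 - -6 = 3 + 6 = 9$)
$L{\left(t \right)} = - 41 t$
$b = 3 \sqrt{2}$ ($b = \sqrt{9 + 9} = \sqrt{18} = 3 \sqrt{2} \approx 4.2426$)
$b L{\left(9 \right)} = 3 \sqrt{2} \left(\left(-41\right) 9\right) = 3 \sqrt{2} \left(-369\right) = - 1107 \sqrt{2}$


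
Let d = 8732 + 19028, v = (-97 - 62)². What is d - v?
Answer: 2479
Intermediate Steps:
v = 25281 (v = (-159)² = 25281)
d = 27760
d - v = 27760 - 1*25281 = 27760 - 25281 = 2479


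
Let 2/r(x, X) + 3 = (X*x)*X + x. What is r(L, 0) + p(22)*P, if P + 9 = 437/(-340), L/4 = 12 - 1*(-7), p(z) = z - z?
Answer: 2/73 ≈ 0.027397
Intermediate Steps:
p(z) = 0
L = 76 (L = 4*(12 - 1*(-7)) = 4*(12 + 7) = 4*19 = 76)
P = -3497/340 (P = -9 + 437/(-340) = -9 + 437*(-1/340) = -9 - 437/340 = -3497/340 ≈ -10.285)
r(x, X) = 2/(-3 + x + x*X**2) (r(x, X) = 2/(-3 + ((X*x)*X + x)) = 2/(-3 + (x*X**2 + x)) = 2/(-3 + (x + x*X**2)) = 2/(-3 + x + x*X**2))
r(L, 0) + p(22)*P = 2/(-3 + 76 + 76*0**2) + 0*(-3497/340) = 2/(-3 + 76 + 76*0) + 0 = 2/(-3 + 76 + 0) + 0 = 2/73 + 0 = 2/73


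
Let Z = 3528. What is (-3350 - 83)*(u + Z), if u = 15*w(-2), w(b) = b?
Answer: -12008634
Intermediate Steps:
u = -30 (u = 15*(-2) = -30)
(-3350 - 83)*(u + Z) = (-3350 - 83)*(-30 + 3528) = -3433*3498 = -12008634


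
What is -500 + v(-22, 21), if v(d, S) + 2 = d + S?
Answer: -503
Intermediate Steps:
v(d, S) = -2 + S + d (v(d, S) = -2 + (d + S) = -2 + (S + d) = -2 + S + d)
-500 + v(-22, 21) = -500 + (-2 + 21 - 22) = -500 - 3 = -503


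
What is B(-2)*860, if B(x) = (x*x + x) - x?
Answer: 3440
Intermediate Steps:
B(x) = x² (B(x) = (x² + x) - x = (x + x²) - x = x²)
B(-2)*860 = (-2)²*860 = 4*860 = 3440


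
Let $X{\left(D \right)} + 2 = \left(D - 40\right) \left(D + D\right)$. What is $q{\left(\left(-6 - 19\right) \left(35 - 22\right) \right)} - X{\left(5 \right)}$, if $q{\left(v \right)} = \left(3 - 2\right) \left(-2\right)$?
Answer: $350$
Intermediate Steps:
$X{\left(D \right)} = -2 + 2 D \left(-40 + D\right)$ ($X{\left(D \right)} = -2 + \left(D - 40\right) \left(D + D\right) = -2 + \left(-40 + D\right) 2 D = -2 + 2 D \left(-40 + D\right)$)
$q{\left(v \right)} = -2$ ($q{\left(v \right)} = \left(3 - 2\right) \left(-2\right) = 1 \left(-2\right) = -2$)
$q{\left(\left(-6 - 19\right) \left(35 - 22\right) \right)} - X{\left(5 \right)} = -2 - \left(-2 - 400 + 2 \cdot 5^{2}\right) = -2 - \left(-2 - 400 + 2 \cdot 25\right) = -2 - \left(-2 - 400 + 50\right) = -2 - -352 = -2 + 352 = 350$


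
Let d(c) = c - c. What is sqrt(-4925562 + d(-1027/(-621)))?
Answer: I*sqrt(4925562) ≈ 2219.4*I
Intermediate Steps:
d(c) = 0
sqrt(-4925562 + d(-1027/(-621))) = sqrt(-4925562 + 0) = sqrt(-4925562) = I*sqrt(4925562)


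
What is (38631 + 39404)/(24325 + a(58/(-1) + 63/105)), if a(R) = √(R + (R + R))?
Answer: 1355858125/422646998 - 78035*I*√4305/2958528986 ≈ 3.208 - 0.0017306*I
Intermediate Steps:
a(R) = √3*√R (a(R) = √(R + 2*R) = √(3*R) = √3*√R)
(38631 + 39404)/(24325 + a(58/(-1) + 63/105)) = (38631 + 39404)/(24325 + √3*√(58/(-1) + 63/105)) = 78035/(24325 + √3*√(58*(-1) + 63*(1/105))) = 78035/(24325 + √3*√(-58 + ⅗)) = 78035/(24325 + √3*√(-287/5)) = 78035/(24325 + √3*(I*√1435/5)) = 78035/(24325 + I*√4305/5)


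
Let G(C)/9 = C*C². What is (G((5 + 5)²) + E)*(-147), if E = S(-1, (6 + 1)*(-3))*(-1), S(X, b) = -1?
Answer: -1323000147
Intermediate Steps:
G(C) = 9*C³ (G(C) = 9*(C*C²) = 9*C³)
E = 1 (E = -1*(-1) = 1)
(G((5 + 5)²) + E)*(-147) = (9*((5 + 5)²)³ + 1)*(-147) = (9*(10²)³ + 1)*(-147) = (9*100³ + 1)*(-147) = (9*1000000 + 1)*(-147) = (9000000 + 1)*(-147) = 9000001*(-147) = -1323000147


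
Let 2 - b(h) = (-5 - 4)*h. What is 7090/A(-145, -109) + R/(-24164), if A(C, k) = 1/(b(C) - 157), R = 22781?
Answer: -250131252381/24164 ≈ -1.0351e+7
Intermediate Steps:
b(h) = 2 + 9*h (b(h) = 2 - (-5 - 4)*h = 2 - (-9)*h = 2 + 9*h)
A(C, k) = 1/(-155 + 9*C) (A(C, k) = 1/((2 + 9*C) - 157) = 1/(-155 + 9*C))
7090/A(-145, -109) + R/(-24164) = 7090/(1/(-155 + 9*(-145))) + 22781/(-24164) = 7090/(1/(-155 - 1305)) + 22781*(-1/24164) = 7090/(1/(-1460)) - 22781/24164 = 7090/(-1/1460) - 22781/24164 = 7090*(-1460) - 22781/24164 = -10351400 - 22781/24164 = -250131252381/24164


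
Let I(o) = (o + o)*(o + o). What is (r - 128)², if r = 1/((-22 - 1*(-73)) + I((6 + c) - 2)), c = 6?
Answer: 3332406529/203401 ≈ 16383.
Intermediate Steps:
I(o) = 4*o² (I(o) = (2*o)*(2*o) = 4*o²)
r = 1/451 (r = 1/((-22 - 1*(-73)) + 4*((6 + 6) - 2)²) = 1/((-22 + 73) + 4*(12 - 2)²) = 1/(51 + 4*10²) = 1/(51 + 4*100) = 1/(51 + 400) = 1/451 ≈ 0.0022173)
(r - 128)² = (1/451 - 128)² = (-57727/451)² = 3332406529/203401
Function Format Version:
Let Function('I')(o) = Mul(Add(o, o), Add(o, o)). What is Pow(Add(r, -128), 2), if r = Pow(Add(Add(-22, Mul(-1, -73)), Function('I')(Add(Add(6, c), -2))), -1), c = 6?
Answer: Rational(3332406529, 203401) ≈ 16383.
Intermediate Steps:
Function('I')(o) = Mul(4, Pow(o, 2)) (Function('I')(o) = Mul(Mul(2, o), Mul(2, o)) = Mul(4, Pow(o, 2)))
r = Rational(1, 451) (r = Pow(Add(Add(-22, Mul(-1, -73)), Mul(4, Pow(Add(Add(6, 6), -2), 2))), -1) = Pow(Add(Add(-22, 73), Mul(4, Pow(Add(12, -2), 2))), -1) = Pow(Add(51, Mul(4, Pow(10, 2))), -1) = Pow(Add(51, Mul(4, 100)), -1) = Pow(Add(51, 400), -1) = Pow(451, -1) = Rational(1, 451) ≈ 0.0022173)
Pow(Add(r, -128), 2) = Pow(Add(Rational(1, 451), -128), 2) = Pow(Rational(-57727, 451), 2) = Rational(3332406529, 203401)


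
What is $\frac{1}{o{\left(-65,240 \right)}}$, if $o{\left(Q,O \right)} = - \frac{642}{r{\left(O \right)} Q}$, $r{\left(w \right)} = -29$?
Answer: $- \frac{1885}{642} \approx -2.9361$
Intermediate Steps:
$o{\left(Q,O \right)} = \frac{642}{29 Q}$ ($o{\left(Q,O \right)} = - \frac{642}{\left(-29\right) Q} = - 642 \left(- \frac{1}{29 Q}\right) = \frac{642}{29 Q}$)
$\frac{1}{o{\left(-65,240 \right)}} = \frac{1}{\frac{642}{29} \frac{1}{-65}} = \frac{1}{\frac{642}{29} \left(- \frac{1}{65}\right)} = \frac{1}{- \frac{642}{1885}} = - \frac{1885}{642}$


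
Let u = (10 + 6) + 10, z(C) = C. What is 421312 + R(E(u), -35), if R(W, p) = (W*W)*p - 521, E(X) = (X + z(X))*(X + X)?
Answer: -255485769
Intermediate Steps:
u = 26 (u = 16 + 10 = 26)
E(X) = 4*X² (E(X) = (X + X)*(X + X) = (2*X)*(2*X) = 4*X²)
R(W, p) = -521 + p*W² (R(W, p) = W²*p - 521 = p*W² - 521 = -521 + p*W²)
421312 + R(E(u), -35) = 421312 + (-521 - 35*(4*26²)²) = 421312 + (-521 - 35*(4*676)²) = 421312 + (-521 - 35*2704²) = 421312 + (-521 - 35*7311616) = 421312 + (-521 - 255906560) = 421312 - 255907081 = -255485769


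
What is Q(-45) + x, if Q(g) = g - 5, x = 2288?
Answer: 2238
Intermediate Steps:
Q(g) = -5 + g
Q(-45) + x = (-5 - 45) + 2288 = -50 + 2288 = 2238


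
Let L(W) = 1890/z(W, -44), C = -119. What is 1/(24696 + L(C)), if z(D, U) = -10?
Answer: 1/24507 ≈ 4.0805e-5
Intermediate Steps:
L(W) = -189 (L(W) = 1890/(-10) = 1890*(-⅒) = -189)
1/(24696 + L(C)) = 1/(24696 - 189) = 1/24507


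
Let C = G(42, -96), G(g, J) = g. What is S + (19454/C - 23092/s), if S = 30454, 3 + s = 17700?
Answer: 1276609665/41293 ≈ 30916.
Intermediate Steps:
s = 17697 (s = -3 + 17700 = 17697)
C = 42
S + (19454/C - 23092/s) = 30454 + (19454/42 - 23092/17697) = 30454 + (19454*(1/42) - 23092*1/17697) = 30454 + (9727/21 - 23092/17697) = 30454 + 19072643/41293 = 1276609665/41293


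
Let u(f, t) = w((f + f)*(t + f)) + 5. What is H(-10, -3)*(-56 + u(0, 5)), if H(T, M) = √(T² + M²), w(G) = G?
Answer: -51*√109 ≈ -532.46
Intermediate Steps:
u(f, t) = 5 + 2*f*(f + t) (u(f, t) = (f + f)*(t + f) + 5 = (2*f)*(f + t) + 5 = 2*f*(f + t) + 5 = 5 + 2*f*(f + t))
H(T, M) = √(M² + T²)
H(-10, -3)*(-56 + u(0, 5)) = √((-3)² + (-10)²)*(-56 + (5 + 2*0*(0 + 5))) = √(9 + 100)*(-56 + (5 + 2*0*5)) = √109*(-56 + (5 + 0)) = √109*(-56 + 5) = √109*(-51) = -51*√109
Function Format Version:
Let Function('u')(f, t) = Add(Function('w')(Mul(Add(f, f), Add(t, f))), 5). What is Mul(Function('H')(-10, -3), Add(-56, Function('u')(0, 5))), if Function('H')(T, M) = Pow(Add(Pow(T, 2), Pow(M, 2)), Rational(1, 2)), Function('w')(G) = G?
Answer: Mul(-51, Pow(109, Rational(1, 2))) ≈ -532.46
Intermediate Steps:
Function('u')(f, t) = Add(5, Mul(2, f, Add(f, t))) (Function('u')(f, t) = Add(Mul(Add(f, f), Add(t, f)), 5) = Add(Mul(Mul(2, f), Add(f, t)), 5) = Add(Mul(2, f, Add(f, t)), 5) = Add(5, Mul(2, f, Add(f, t))))
Function('H')(T, M) = Pow(Add(Pow(M, 2), Pow(T, 2)), Rational(1, 2))
Mul(Function('H')(-10, -3), Add(-56, Function('u')(0, 5))) = Mul(Pow(Add(Pow(-3, 2), Pow(-10, 2)), Rational(1, 2)), Add(-56, Add(5, Mul(2, 0, Add(0, 5))))) = Mul(Pow(Add(9, 100), Rational(1, 2)), Add(-56, Add(5, Mul(2, 0, 5)))) = Mul(Pow(109, Rational(1, 2)), Add(-56, Add(5, 0))) = Mul(Pow(109, Rational(1, 2)), Add(-56, 5)) = Mul(Pow(109, Rational(1, 2)), -51) = Mul(-51, Pow(109, Rational(1, 2)))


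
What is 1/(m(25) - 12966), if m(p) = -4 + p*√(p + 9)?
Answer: -1297/16819965 - √34/6727986 ≈ -7.7977e-5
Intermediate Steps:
m(p) = -4 + p*√(9 + p)
1/(m(25) - 12966) = 1/((-4 + 25*√(9 + 25)) - 12966) = 1/((-4 + 25*√34) - 12966) = 1/(-12970 + 25*√34)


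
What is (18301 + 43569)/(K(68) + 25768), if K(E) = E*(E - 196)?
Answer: 30935/8532 ≈ 3.6258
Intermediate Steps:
K(E) = E*(-196 + E)
(18301 + 43569)/(K(68) + 25768) = (18301 + 43569)/(68*(-196 + 68) + 25768) = 61870/(68*(-128) + 25768) = 61870/(-8704 + 25768) = 61870/17064 = 61870*(1/17064) = 30935/8532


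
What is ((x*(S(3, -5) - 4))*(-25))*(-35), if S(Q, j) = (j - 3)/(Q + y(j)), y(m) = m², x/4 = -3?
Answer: 45000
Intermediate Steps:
x = -12 (x = 4*(-3) = -12)
S(Q, j) = (-3 + j)/(Q + j²) (S(Q, j) = (j - 3)/(Q + j²) = (-3 + j)/(Q + j²))
((x*(S(3, -5) - 4))*(-25))*(-35) = (-12*((-3 - 5)/(3 + (-5)²) - 4)*(-25))*(-35) = (-12*(-8/(3 + 25) - 4)*(-25))*(-35) = (-12*(-8/28 - 4)*(-25))*(-35) = (-12*((1/28)*(-8) - 4)*(-25))*(-35) = (-12*(-2/7 - 4)*(-25))*(-35) = (-12*(-30/7)*(-25))*(-35) = ((360/7)*(-25))*(-35) = -9000/7*(-35) = 45000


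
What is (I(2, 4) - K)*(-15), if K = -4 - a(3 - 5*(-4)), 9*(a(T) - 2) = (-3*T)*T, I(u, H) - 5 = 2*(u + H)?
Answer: 2300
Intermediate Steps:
I(u, H) = 5 + 2*H + 2*u (I(u, H) = 5 + 2*(u + H) = 5 + 2*(H + u) = 5 + (2*H + 2*u) = 5 + 2*H + 2*u)
a(T) = 2 - T²/3 (a(T) = 2 + ((-3*T)*T)/9 = 2 + (-3*T²)/9 = 2 - T²/3)
K = 511/3 (K = -4 - (2 - (3 - 5*(-4))²/3) = -4 - (2 - (3 + 20)²/3) = -4 - (2 - ⅓*23²) = -4 - (2 - ⅓*529) = -4 - (2 - 529/3) = -4 - 1*(-523/3) = -4 + 523/3 = 511/3 ≈ 170.33)
(I(2, 4) - K)*(-15) = ((5 + 2*4 + 2*2) - 1*511/3)*(-15) = ((5 + 8 + 4) - 511/3)*(-15) = (17 - 511/3)*(-15) = -460/3*(-15) = 2300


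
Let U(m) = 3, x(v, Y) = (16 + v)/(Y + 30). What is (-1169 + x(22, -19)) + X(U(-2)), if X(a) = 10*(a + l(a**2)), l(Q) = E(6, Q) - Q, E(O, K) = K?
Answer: -12491/11 ≈ -1135.5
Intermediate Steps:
x(v, Y) = (16 + v)/(30 + Y)
l(Q) = 0 (l(Q) = Q - Q = 0)
X(a) = 10*a (X(a) = 10*(a + 0) = 10*a)
(-1169 + x(22, -19)) + X(U(-2)) = (-1169 + (16 + 22)/(30 - 19)) + 10*3 = (-1169 + 38/11) + 30 = -12821/11 + 30 = -12491/11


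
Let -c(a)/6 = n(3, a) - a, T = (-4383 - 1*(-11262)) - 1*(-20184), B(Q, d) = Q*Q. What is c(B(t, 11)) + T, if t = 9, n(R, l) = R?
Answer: 27531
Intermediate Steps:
B(Q, d) = Q**2
T = 27063 (T = (-4383 + 11262) + 20184 = 6879 + 20184 = 27063)
c(a) = -18 + 6*a (c(a) = -6*(3 - a) = -18 + 6*a)
c(B(t, 11)) + T = (-18 + 6*9**2) + 27063 = (-18 + 6*81) + 27063 = (-18 + 486) + 27063 = 468 + 27063 = 27531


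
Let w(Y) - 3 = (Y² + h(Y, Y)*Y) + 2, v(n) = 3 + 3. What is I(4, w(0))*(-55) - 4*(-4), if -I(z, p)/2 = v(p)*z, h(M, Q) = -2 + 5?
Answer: 2656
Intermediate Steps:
v(n) = 6
h(M, Q) = 3
w(Y) = 5 + Y² + 3*Y (w(Y) = 3 + ((Y² + 3*Y) + 2) = 3 + (2 + Y² + 3*Y) = 5 + Y² + 3*Y)
I(z, p) = -12*z
I(4, w(0))*(-55) - 4*(-4) = -12*4*(-55) - 4*(-4) = -48*(-55) + 16 = 2640 + 16 = 2656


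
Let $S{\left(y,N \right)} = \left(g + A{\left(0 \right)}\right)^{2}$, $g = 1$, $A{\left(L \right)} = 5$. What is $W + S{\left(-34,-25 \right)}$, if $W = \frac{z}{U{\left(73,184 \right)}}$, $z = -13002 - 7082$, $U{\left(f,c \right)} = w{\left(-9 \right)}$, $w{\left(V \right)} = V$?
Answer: $\frac{20408}{9} \approx 2267.6$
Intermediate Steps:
$U{\left(f,c \right)} = -9$
$z = -20084$ ($z = -13002 - 7082 = -20084$)
$W = \frac{20084}{9}$ ($W = - \frac{20084}{-9} = \left(-20084\right) \left(- \frac{1}{9}\right) = \frac{20084}{9} \approx 2231.6$)
$S{\left(y,N \right)} = 36$ ($S{\left(y,N \right)} = \left(1 + 5\right)^{2} = 6^{2} = 36$)
$W + S{\left(-34,-25 \right)} = \frac{20084}{9} + 36 = \frac{20408}{9}$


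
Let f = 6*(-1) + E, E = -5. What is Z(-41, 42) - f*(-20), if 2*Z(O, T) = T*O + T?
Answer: -1060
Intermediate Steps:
f = -11 (f = 6*(-1) - 5 = -6 - 5 = -11)
Z(O, T) = T/2 + O*T/2 (Z(O, T) = (T*O + T)/2 = (O*T + T)/2 = (T + O*T)/2 = T/2 + O*T/2)
Z(-41, 42) - f*(-20) = (½)*42*(1 - 41) - (-11)*(-20) = (½)*42*(-40) - 1*220 = -840 - 220 = -1060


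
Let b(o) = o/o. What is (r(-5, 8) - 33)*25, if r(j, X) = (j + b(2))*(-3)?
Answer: -525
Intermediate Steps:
b(o) = 1
r(j, X) = -3 - 3*j (r(j, X) = (j + 1)*(-3) = (1 + j)*(-3) = -3 - 3*j)
(r(-5, 8) - 33)*25 = ((-3 - 3*(-5)) - 33)*25 = ((-3 + 15) - 33)*25 = (12 - 33)*25 = -21*25 = -525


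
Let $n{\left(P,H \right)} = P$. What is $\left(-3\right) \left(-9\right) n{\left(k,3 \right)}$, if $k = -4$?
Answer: $-108$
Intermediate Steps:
$\left(-3\right) \left(-9\right) n{\left(k,3 \right)} = \left(-3\right) \left(-9\right) \left(-4\right) = 27 \left(-4\right) = -108$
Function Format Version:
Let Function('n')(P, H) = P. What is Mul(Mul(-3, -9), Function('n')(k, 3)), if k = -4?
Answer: -108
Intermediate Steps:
Mul(Mul(-3, -9), Function('n')(k, 3)) = Mul(Mul(-3, -9), -4) = Mul(27, -4) = -108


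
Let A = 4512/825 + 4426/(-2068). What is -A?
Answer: -86051/25850 ≈ -3.3289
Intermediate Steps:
A = 86051/25850 (A = 4512*(1/825) + 4426*(-1/2068) = 1504/275 - 2213/1034 = 86051/25850 ≈ 3.3289)
-A = -1*86051/25850 = -86051/25850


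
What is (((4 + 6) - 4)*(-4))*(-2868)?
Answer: 68832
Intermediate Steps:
(((4 + 6) - 4)*(-4))*(-2868) = ((10 - 4)*(-4))*(-2868) = (6*(-4))*(-2868) = -24*(-2868) = 68832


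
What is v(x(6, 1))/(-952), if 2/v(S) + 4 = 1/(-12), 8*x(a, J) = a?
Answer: 3/5831 ≈ 0.00051449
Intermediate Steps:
x(a, J) = a/8
v(S) = -24/49 (v(S) = 2/(-4 + 1/(-12)) = 2/(-4 - 1/12) = 2/(-49/12) = 2*(-12/49) = -24/49)
v(x(6, 1))/(-952) = -24/49/(-952) = -24/49*(-1/952) = 3/5831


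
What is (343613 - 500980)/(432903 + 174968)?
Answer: -157367/607871 ≈ -0.25888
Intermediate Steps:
(343613 - 500980)/(432903 + 174968) = -157367/607871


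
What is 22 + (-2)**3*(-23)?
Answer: 206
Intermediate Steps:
22 + (-2)**3*(-23) = 22 - 8*(-23) = 22 + 184 = 206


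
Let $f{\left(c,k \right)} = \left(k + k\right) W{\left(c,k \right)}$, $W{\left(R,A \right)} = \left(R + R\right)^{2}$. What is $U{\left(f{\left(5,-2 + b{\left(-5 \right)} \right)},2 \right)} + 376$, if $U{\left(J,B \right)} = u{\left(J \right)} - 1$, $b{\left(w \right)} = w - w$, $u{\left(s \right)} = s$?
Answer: $-25$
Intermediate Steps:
$b{\left(w \right)} = 0$
$W{\left(R,A \right)} = 4 R^{2}$ ($W{\left(R,A \right)} = \left(2 R\right)^{2} = 4 R^{2}$)
$f{\left(c,k \right)} = 8 k c^{2}$ ($f{\left(c,k \right)} = \left(k + k\right) 4 c^{2} = 2 k 4 c^{2} = 8 k c^{2}$)
$U{\left(J,B \right)} = -1 + J$ ($U{\left(J,B \right)} = J - 1 = -1 + J$)
$U{\left(f{\left(5,-2 + b{\left(-5 \right)} \right)},2 \right)} + 376 = \left(-1 + 8 \left(-2 + 0\right) 5^{2}\right) + 376 = \left(-1 + 8 \left(-2\right) 25\right) + 376 = \left(-1 - 400\right) + 376 = -401 + 376 = -25$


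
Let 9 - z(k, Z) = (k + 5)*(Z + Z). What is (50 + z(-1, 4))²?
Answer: 729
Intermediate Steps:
z(k, Z) = 9 - 2*Z*(5 + k) (z(k, Z) = 9 - (k + 5)*(Z + Z) = 9 - (5 + k)*2*Z = 9 - 2*Z*(5 + k))
(50 + z(-1, 4))² = (50 + (9 - 10*4 - 2*4*(-1)))² = (50 + (9 - 40 + 8))² = (50 - 23)² = 27² = 729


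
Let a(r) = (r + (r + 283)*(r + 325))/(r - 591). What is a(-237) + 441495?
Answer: 365554049/828 ≈ 4.4149e+5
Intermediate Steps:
a(r) = (r + (283 + r)*(325 + r))/(-591 + r)
a(-237) + 441495 = (91975 + (-237)² + 609*(-237))/(-591 - 237) + 441495 = (91975 + 56169 - 144333)/(-828) + 441495 = -1/828*3811 + 441495 = -3811/828 + 441495 = 365554049/828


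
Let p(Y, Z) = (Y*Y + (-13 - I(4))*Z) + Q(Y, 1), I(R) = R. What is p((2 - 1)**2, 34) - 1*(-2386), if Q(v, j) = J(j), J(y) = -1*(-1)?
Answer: 1810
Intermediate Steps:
J(y) = 1
Q(v, j) = 1
p(Y, Z) = 1 + Y**2 - 17*Z (p(Y, Z) = (Y*Y + (-13 - 1*4)*Z) + 1 = (Y**2 + (-13 - 4)*Z) + 1 = (Y**2 - 17*Z) + 1 = 1 + Y**2 - 17*Z)
p((2 - 1)**2, 34) - 1*(-2386) = (1 + ((2 - 1)**2)**2 - 17*34) - 1*(-2386) = (1 + (1**2)**2 - 578) + 2386 = (1 + 1**2 - 578) + 2386 = (1 + 1 - 578) + 2386 = -576 + 2386 = 1810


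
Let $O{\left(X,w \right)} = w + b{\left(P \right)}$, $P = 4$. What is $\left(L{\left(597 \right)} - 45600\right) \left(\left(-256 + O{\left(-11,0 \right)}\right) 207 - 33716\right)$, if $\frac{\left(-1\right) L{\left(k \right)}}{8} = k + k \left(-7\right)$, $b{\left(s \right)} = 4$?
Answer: $1455150720$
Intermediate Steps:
$O{\left(X,w \right)} = 4 + w$ ($O{\left(X,w \right)} = w + 4 = 4 + w$)
$L{\left(k \right)} = 48 k$ ($L{\left(k \right)} = - 8 \left(k + k \left(-7\right)\right) = - 8 \left(k - 7 k\right) = - 8 \left(- 6 k\right) = 48 k$)
$\left(L{\left(597 \right)} - 45600\right) \left(\left(-256 + O{\left(-11,0 \right)}\right) 207 - 33716\right) = \left(48 \cdot 597 - 45600\right) \left(\left(-256 + \left(4 + 0\right)\right) 207 - 33716\right) = \left(28656 - 45600\right) \left(\left(-256 + 4\right) 207 - 33716\right) = - 16944 \left(\left(-252\right) 207 - 33716\right) = - 16944 \left(-52164 - 33716\right) = \left(-16944\right) \left(-85880\right) = 1455150720$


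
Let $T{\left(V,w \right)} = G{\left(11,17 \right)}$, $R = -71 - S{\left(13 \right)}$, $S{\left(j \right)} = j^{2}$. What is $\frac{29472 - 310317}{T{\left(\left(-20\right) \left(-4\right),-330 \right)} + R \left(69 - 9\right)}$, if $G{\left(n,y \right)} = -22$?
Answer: $\frac{280845}{14422} \approx 19.473$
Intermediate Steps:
$R = -240$ ($R = -71 - 13^{2} = -71 - 169 = -240$)
$T{\left(V,w \right)} = -22$
$\frac{29472 - 310317}{T{\left(\left(-20\right) \left(-4\right),-330 \right)} + R \left(69 - 9\right)} = \frac{29472 - 310317}{-22 - 240 \left(69 - 9\right)} = - \frac{280845}{-22 - 14400} = - \frac{280845}{-14422} = \left(-280845\right) \left(- \frac{1}{14422}\right) = \frac{280845}{14422}$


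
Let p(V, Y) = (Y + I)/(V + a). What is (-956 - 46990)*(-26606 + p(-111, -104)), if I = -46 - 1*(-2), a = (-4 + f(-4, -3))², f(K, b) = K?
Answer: 59948513964/47 ≈ 1.2755e+9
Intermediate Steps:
a = 64 (a = (-4 - 4)² = (-8)² = 64)
I = -44 (I = -46 + 2 = -44)
p(V, Y) = (-44 + Y)/(64 + V) (p(V, Y) = (Y - 44)/(V + 64) = (-44 + Y)/(64 + V))
(-956 - 46990)*(-26606 + p(-111, -104)) = (-956 - 46990)*(-26606 + (-44 - 104)/(64 - 111)) = -47946*(-26606 - 148/(-47)) = -47946*(-26606 - 1/47*(-148)) = -47946*(-26606 + 148/47) = -47946*(-1250334/47) = 59948513964/47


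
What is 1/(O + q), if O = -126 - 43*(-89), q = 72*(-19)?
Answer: 1/2333 ≈ 0.00042863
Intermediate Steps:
q = -1368
O = 3701 (O = -126 + 3827 = 3701)
1/(O + q) = 1/(3701 - 1368) = 1/2333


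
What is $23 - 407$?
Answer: $-384$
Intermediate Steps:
$23 - 407 = -384$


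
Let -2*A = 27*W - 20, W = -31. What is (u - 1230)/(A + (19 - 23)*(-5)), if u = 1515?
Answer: 190/299 ≈ 0.63545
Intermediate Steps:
A = 857/2 (A = -(27*(-31) - 20)/2 = -(-837 - 20)/2 = -½*(-857) = 857/2 ≈ 428.50)
(u - 1230)/(A + (19 - 23)*(-5)) = (1515 - 1230)/(857/2 + (19 - 23)*(-5)) = 285/(857/2 - 4*(-5)) = 285/(857/2 + 20) = 285/(897/2) = 285*(2/897) = 190/299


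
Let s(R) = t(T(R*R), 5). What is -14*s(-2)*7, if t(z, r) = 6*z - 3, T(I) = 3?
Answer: -1470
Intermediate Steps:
t(z, r) = -3 + 6*z
s(R) = 15 (s(R) = -3 + 6*3 = -3 + 18 = 15)
-14*s(-2)*7 = -14*15*7 = -210*7 = -1470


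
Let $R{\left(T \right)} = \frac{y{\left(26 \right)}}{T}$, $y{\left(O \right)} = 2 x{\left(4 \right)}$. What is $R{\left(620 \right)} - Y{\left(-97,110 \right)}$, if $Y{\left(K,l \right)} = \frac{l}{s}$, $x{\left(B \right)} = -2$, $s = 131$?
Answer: $- \frac{17181}{20305} \approx -0.84615$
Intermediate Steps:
$Y{\left(K,l \right)} = \frac{l}{131}$
$y{\left(O \right)} = -4$ ($y{\left(O \right)} = 2 \left(-2\right) = -4$)
$R{\left(T \right)} = - \frac{4}{T}$
$R{\left(620 \right)} - Y{\left(-97,110 \right)} = - \frac{4}{620} - \frac{1}{131} \cdot 110 = \left(-4\right) \frac{1}{620} - \frac{110}{131} = - \frac{1}{155} - \frac{110}{131} = - \frac{17181}{20305}$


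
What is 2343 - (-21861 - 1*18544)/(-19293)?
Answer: 45163094/19293 ≈ 2340.9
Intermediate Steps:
2343 - (-21861 - 1*18544)/(-19293) = 2343 - (-21861 - 18544)*(-1)/19293 = 2343 - (-40405)*(-1)/19293 = 2343 - 1*40405/19293 = 2343 - 40405/19293 = 45163094/19293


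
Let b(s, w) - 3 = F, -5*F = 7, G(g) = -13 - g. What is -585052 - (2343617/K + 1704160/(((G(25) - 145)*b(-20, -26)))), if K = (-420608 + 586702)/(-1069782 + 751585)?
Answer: 118863070433363/30395202 ≈ 3.9106e+6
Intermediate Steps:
F = -7/5 (F = -1/5*7 = -7/5 ≈ -1.4000)
b(s, w) = 8/5 (b(s, w) = 3 - 7/5 = 8/5)
K = -166094/318197 (K = 166094/(-318197) = 166094*(-1/318197) = -166094/318197 ≈ -0.52199)
-585052 - (2343617/K + 1704160/(((G(25) - 145)*b(-20, -26)))) = -585052 - (2343617/(-166094/318197) + 1704160/((((-13 - 1*25) - 145)*(8/5)))) = -585052 - (2343617*(-318197/166094) + 1704160/((((-13 - 25) - 145)*(8/5)))) = -585052 - (-745731898549/166094 + 1704160/(((-38 - 145)*(8/5)))) = -585052 - (-745731898549/166094 + 1704160/((-183*8/5))) = -585052 - (-745731898549/166094 + 1704160/(-1464/5)) = -585052 - (-745731898549/166094 + 1704160*(-5/1464)) = -585052 - (-745731898549/166094 - 1065100/183) = -585052 - 1*(-136645844153867/30395202) = -585052 + 136645844153867/30395202 = 118863070433363/30395202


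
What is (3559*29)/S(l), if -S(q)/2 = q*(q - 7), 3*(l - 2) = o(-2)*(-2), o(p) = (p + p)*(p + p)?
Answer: -928899/2444 ≈ -380.07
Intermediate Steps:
o(p) = 4*p² (o(p) = (2*p)*(2*p) = 4*p²)
l = -26/3 (l = 2 + ((4*(-2)²)*(-2))/3 = 2 + ((4*4)*(-2))/3 = 2 + (16*(-2))/3 = 2 + (⅓)*(-32) = 2 - 32/3 = -26/3 ≈ -8.6667)
S(q) = -2*q*(-7 + q) (S(q) = -2*q*(q - 7) = -2*q*(-7 + q))
(3559*29)/S(l) = (3559*29)/((2*(-26/3)*(7 - 1*(-26/3)))) = 103211/((2*(-26/3)*(7 + 26/3))) = 103211/((2*(-26/3)*(47/3))) = 103211/(-2444/9) = 103211*(-9/2444) = -928899/2444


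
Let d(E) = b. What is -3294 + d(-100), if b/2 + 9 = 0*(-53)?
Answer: -3312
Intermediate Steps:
b = -18 (b = -18 + 2*(0*(-53)) = -18 + 2*0 = -18 + 0 = -18)
d(E) = -18
-3294 + d(-100) = -3294 - 18 = -3312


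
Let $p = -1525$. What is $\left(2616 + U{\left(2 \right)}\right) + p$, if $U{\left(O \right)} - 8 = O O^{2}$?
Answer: $1107$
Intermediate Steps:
$U{\left(O \right)} = 8 + O^{3}$ ($U{\left(O \right)} = 8 + O O^{2} = 8 + O^{3}$)
$\left(2616 + U{\left(2 \right)}\right) + p = \left(2616 + \left(8 + 2^{3}\right)\right) - 1525 = \left(2616 + \left(8 + 8\right)\right) - 1525 = \left(2616 + 16\right) - 1525 = 2632 - 1525 = 1107$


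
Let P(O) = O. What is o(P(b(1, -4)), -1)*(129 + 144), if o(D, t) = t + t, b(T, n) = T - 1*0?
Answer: -546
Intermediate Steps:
b(T, n) = T (b(T, n) = T + 0 = T)
o(D, t) = 2*t
o(P(b(1, -4)), -1)*(129 + 144) = (2*(-1))*(129 + 144) = -2*273 = -546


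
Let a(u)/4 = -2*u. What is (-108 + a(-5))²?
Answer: 4624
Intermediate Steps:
a(u) = -8*u (a(u) = 4*(-2*u) = -8*u)
(-108 + a(-5))² = (-108 - 8*(-5))² = (-108 + 40)² = (-68)² = 4624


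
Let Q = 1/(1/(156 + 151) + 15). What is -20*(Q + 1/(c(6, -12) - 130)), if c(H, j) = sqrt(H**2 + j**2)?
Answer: -1133565/962654 + 3*sqrt(5)/418 ≈ -1.1615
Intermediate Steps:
Q = 307/4606 (Q = 1/(1/307 + 15) = 1/(4606/307) = 307/4606 ≈ 0.066652)
-20*(Q + 1/(c(6, -12) - 130)) = -20*(307/4606 + 1/(sqrt(6**2 + (-12)**2) - 130)) = -20*(307/4606 + 1/(sqrt(36 + 144) - 130)) = -20*(307/4606 + 1/(sqrt(180) - 130)) = -20*(307/4606 + 1/(6*sqrt(5) - 130)) = -20*(307/4606 + 1/(-130 + 6*sqrt(5))) = -3070/2303 - 20/(-130 + 6*sqrt(5))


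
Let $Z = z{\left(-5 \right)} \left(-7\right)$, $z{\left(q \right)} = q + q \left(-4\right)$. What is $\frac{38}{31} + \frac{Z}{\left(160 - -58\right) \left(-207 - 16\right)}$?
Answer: $\frac{1850587}{1507034} \approx 1.228$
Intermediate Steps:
$z{\left(q \right)} = - 3 q$ ($z{\left(q \right)} = q - 4 q = - 3 q$)
$Z = -105$ ($Z = \left(-3\right) \left(-5\right) \left(-7\right) = 15 \left(-7\right) = -105$)
$\frac{38}{31} + \frac{Z}{\left(160 - -58\right) \left(-207 - 16\right)} = \frac{38}{31} - \frac{105}{\left(160 - -58\right) \left(-207 - 16\right)} = 38 \cdot \frac{1}{31} - \frac{105}{\left(160 + \left(-45 + 103\right)\right) \left(-223\right)} = \frac{38}{31} - \frac{105}{\left(160 + 58\right) \left(-223\right)} = \frac{38}{31} - \frac{105}{218 \left(-223\right)} = \frac{38}{31} - \frac{105}{-48614} = \frac{38}{31} - - \frac{105}{48614} = \frac{38}{31} + \frac{105}{48614} = \frac{1850587}{1507034}$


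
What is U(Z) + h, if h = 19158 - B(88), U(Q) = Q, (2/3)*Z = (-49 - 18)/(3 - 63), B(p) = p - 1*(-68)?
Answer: 760147/40 ≈ 19004.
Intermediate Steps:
B(p) = 68 + p (B(p) = p + 68 = 68 + p)
Z = 67/40 (Z = 3*((-49 - 18)/(3 - 63))/2 = 3*(-67/(-60))/2 = 3*(-67*(-1/60))/2 = (3/2)*(67/60) = 67/40 ≈ 1.6750)
h = 19002 (h = 19158 - (68 + 88) = 19158 - 1*156 = 19158 - 156 = 19002)
U(Z) + h = 67/40 + 19002 = 760147/40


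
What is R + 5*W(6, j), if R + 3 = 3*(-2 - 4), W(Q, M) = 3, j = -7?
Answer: -6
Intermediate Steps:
R = -21 (R = -3 + 3*(-2 - 4) = -3 + 3*(-6) = -3 - 18 = -21)
R + 5*W(6, j) = -21 + 5*3 = -21 + 15 = -6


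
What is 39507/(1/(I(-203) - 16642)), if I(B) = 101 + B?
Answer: -661505208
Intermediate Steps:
39507/(1/(I(-203) - 16642)) = 39507/(1/((101 - 203) - 16642)) = 39507/(1/(-102 - 16642)) = 39507/(1/(-16744)) = 39507/(-1/16744) = 39507*(-16744) = -661505208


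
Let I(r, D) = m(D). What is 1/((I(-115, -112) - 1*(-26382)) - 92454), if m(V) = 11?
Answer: -1/66061 ≈ -1.5138e-5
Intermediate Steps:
I(r, D) = 11
1/((I(-115, -112) - 1*(-26382)) - 92454) = 1/((11 - 1*(-26382)) - 92454) = 1/((11 + 26382) - 92454) = 1/(26393 - 92454) = 1/(-66061) = -1/66061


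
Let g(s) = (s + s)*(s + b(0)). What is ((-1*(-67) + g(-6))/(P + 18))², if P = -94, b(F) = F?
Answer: 19321/5776 ≈ 3.3450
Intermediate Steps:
g(s) = 2*s² (g(s) = (s + s)*(s + 0) = (2*s)*s = 2*s²)
((-1*(-67) + g(-6))/(P + 18))² = ((-1*(-67) + 2*(-6)²)/(-94 + 18))² = ((67 + 2*36)/(-76))² = ((67 + 72)*(-1/76))² = (139*(-1/76))² = (-139/76)² = 19321/5776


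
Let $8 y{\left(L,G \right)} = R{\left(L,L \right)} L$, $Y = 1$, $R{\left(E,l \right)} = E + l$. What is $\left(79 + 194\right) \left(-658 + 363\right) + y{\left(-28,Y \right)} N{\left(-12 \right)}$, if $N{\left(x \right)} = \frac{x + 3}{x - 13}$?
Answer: $- \frac{2011611}{25} \approx -80465.0$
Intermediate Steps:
$y{\left(L,G \right)} = \frac{L^{2}}{4}$ ($y{\left(L,G \right)} = \frac{\left(L + L\right) L}{8} = \frac{2 L L}{8} = \frac{2 L^{2}}{8} = \frac{L^{2}}{4}$)
$N{\left(x \right)} = \frac{3 + x}{-13 + x}$
$\left(79 + 194\right) \left(-658 + 363\right) + y{\left(-28,Y \right)} N{\left(-12 \right)} = \left(79 + 194\right) \left(-658 + 363\right) + \frac{\left(-28\right)^{2}}{4} \frac{3 - 12}{-13 - 12} = 273 \left(-295\right) + \frac{1}{4} \cdot 784 \frac{1}{-25} \left(-9\right) = -80535 + 196 \left(\left(- \frac{1}{25}\right) \left(-9\right)\right) = -80535 + 196 \cdot \frac{9}{25} = -80535 + \frac{1764}{25} = - \frac{2011611}{25}$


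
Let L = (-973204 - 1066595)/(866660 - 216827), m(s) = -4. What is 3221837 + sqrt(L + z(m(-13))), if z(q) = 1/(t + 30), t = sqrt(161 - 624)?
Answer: 3221837 + sqrt(-679933/216611 + 1/(30 + I*sqrt(463))) ≈ 3.2218e+6 - 1.7655*I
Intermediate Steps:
t = I*sqrt(463) (t = sqrt(-463) = I*sqrt(463) ≈ 21.517*I)
L = -679933/216611 (L = -2039799/649833 = -2039799*1/649833 = -679933/216611 ≈ -3.1390)
z(q) = 1/(30 + I*sqrt(463)) (z(q) = 1/(I*sqrt(463) + 30) = 1/(30 + I*sqrt(463)))
3221837 + sqrt(L + z(m(-13))) = 3221837 + sqrt(-679933/216611 + (30/1363 - I*sqrt(463)/1363)) = 3221837 + sqrt(-920250349/295240793 - I*sqrt(463)/1363)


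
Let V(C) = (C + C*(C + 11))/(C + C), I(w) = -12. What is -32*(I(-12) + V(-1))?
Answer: 208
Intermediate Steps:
V(C) = (C + C*(11 + C))/(2*C) (V(C) = (C + C*(11 + C))/((2*C)) = (C + C*(11 + C))*(1/(2*C)) = (C + C*(11 + C))/(2*C))
-32*(I(-12) + V(-1)) = -32*(-12 + (6 + (1/2)*(-1))) = -32*(-12 + (6 - 1/2)) = -32*(-12 + 11/2) = -32*(-13/2) = 208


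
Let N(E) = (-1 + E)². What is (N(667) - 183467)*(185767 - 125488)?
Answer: 15677904831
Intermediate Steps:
(N(667) - 183467)*(185767 - 125488) = ((-1 + 667)² - 183467)*(185767 - 125488) = (666² - 183467)*60279 = (443556 - 183467)*60279 = 260089*60279 = 15677904831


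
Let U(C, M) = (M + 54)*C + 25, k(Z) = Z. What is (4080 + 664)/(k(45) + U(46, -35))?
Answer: 593/118 ≈ 5.0254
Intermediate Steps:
U(C, M) = 25 + C*(54 + M) (U(C, M) = (54 + M)*C + 25 = C*(54 + M) + 25 = 25 + C*(54 + M))
(4080 + 664)/(k(45) + U(46, -35)) = (4080 + 664)/(45 + (25 + 54*46 + 46*(-35))) = 4744/(45 + (25 + 2484 - 1610)) = 4744/(45 + 899) = 4744/944 = 4744*(1/944) = 593/118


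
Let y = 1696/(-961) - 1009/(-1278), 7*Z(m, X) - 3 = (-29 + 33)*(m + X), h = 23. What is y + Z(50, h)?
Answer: 353921737/8597106 ≈ 41.168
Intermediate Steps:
Z(m, X) = 3/7 + 4*X/7 + 4*m/7 (Z(m, X) = 3/7 + ((-29 + 33)*(m + X))/7 = 3/7 + (4*(X + m))/7 = 3/7 + (4*X + 4*m)/7 = 3/7 + (4*X/7 + 4*m/7) = 3/7 + 4*X/7 + 4*m/7)
y = -1197839/1228158 (y = 1696*(-1/961) - 1009*(-1/1278) = -1696/961 + 1009/1278 = -1197839/1228158 ≈ -0.97531)
y + Z(50, h) = -1197839/1228158 + (3/7 + (4/7)*23 + (4/7)*50) = -1197839/1228158 + (3/7 + 92/7 + 200/7) = -1197839/1228158 + 295/7 = 353921737/8597106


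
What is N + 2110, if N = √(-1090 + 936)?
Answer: 2110 + I*√154 ≈ 2110.0 + 12.41*I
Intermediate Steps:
N = I*√154 (N = √(-154) = I*√154 ≈ 12.41*I)
N + 2110 = I*√154 + 2110 = 2110 + I*√154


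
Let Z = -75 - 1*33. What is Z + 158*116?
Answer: 18220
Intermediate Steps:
Z = -108 (Z = -75 - 33 = -108)
Z + 158*116 = -108 + 158*116 = -108 + 18328 = 18220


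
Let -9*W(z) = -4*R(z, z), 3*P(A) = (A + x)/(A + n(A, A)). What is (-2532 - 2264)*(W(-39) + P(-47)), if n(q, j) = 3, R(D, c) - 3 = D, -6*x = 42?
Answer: 74774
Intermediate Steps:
x = -7 (x = -⅙*42 = -7)
R(D, c) = 3 + D
P(A) = (-7 + A)/(3*(3 + A)) (P(A) = ((A - 7)/(A + 3))/3 = ((-7 + A)/(3 + A))/3 = (-7 + A)/(3*(3 + A)))
W(z) = 4/3 + 4*z/9 (W(z) = -(-4)*(3 + z)/9 = -(-12 - 4*z)/9 = 4/3 + 4*z/9)
(-2532 - 2264)*(W(-39) + P(-47)) = (-2532 - 2264)*((4/3 + (4/9)*(-39)) + (-7 - 47)/(3*(3 - 47))) = -4796*((4/3 - 52/3) + (⅓)*(-54)/(-44)) = -4796*(-16 + (⅓)*(-1/44)*(-54)) = -4796*(-16 + 9/22) = -4796*(-343/22) = 74774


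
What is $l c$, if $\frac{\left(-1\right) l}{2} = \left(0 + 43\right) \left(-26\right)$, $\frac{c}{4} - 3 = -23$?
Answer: $-178880$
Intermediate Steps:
$c = -80$ ($c = 12 + 4 \left(-23\right) = 12 - 92 = -80$)
$l = 2236$ ($l = - 2 \left(0 + 43\right) \left(-26\right) = - 2 \cdot 43 \left(-26\right) = \left(-2\right) \left(-1118\right) = 2236$)
$l c = 2236 \left(-80\right) = -178880$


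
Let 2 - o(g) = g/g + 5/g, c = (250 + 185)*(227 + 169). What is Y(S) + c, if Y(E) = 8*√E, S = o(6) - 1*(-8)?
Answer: 172260 + 28*√6/3 ≈ 1.7228e+5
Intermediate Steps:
c = 172260 (c = 435*396 = 172260)
o(g) = 1 - 5/g (o(g) = 2 - (g/g + 5/g) = 2 - (1 + 5/g) = 2 + (-1 - 5/g) = 1 - 5/g)
S = 49/6 (S = (-5 + 6)/6 - 1*(-8) = (⅙)*1 + 8 = ⅙ + 8 = 49/6 ≈ 8.1667)
Y(S) + c = 8*√(49/6) + 172260 = 8*(7*√6/6) + 172260 = 28*√6/3 + 172260 = 172260 + 28*√6/3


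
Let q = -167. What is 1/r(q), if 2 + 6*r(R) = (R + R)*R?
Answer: 1/9296 ≈ 0.00010757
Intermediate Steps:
r(R) = -1/3 + R**2/3 (r(R) = -1/3 + ((R + R)*R)/6 = -1/3 + ((2*R)*R)/6 = -1/3 + (2*R**2)/6 = -1/3 + R**2/3)
1/r(q) = 1/(-1/3 + (1/3)*(-167)**2) = 1/(-1/3 + (1/3)*27889) = 1/(-1/3 + 27889/3) = 1/9296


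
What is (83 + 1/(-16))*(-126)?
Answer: -83601/8 ≈ -10450.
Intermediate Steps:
(83 + 1/(-16))*(-126) = (83 - 1/16)*(-126) = (1327/16)*(-126) = -83601/8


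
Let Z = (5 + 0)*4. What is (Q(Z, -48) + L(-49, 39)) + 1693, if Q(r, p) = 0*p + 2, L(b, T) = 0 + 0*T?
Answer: 1695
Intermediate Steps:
L(b, T) = 0 (L(b, T) = 0 + 0 = 0)
Z = 20 (Z = 5*4 = 20)
Q(r, p) = 2 (Q(r, p) = 0 + 2 = 2)
(Q(Z, -48) + L(-49, 39)) + 1693 = (2 + 0) + 1693 = 2 + 1693 = 1695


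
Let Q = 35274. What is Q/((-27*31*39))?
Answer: -11758/10881 ≈ -1.0806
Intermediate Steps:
Q/((-27*31*39)) = 35274/((-27*31*39)) = 35274/((-837*39)) = 35274/(-32643) = 35274*(-1/32643) = -11758/10881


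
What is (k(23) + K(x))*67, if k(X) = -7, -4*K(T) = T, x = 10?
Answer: -1273/2 ≈ -636.50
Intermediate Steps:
K(T) = -T/4
(k(23) + K(x))*67 = (-7 - 1/4*10)*67 = (-7 - 5/2)*67 = -19/2*67 = -1273/2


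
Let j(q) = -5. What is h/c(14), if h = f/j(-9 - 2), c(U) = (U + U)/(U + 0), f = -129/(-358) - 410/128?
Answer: 32567/114560 ≈ 0.28428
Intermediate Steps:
f = -32567/11456 (f = -129*(-1/358) - 410*1/128 = 129/358 - 205/64 = -32567/11456 ≈ -2.8428)
c(U) = 2 (c(U) = (2*U)/U = 2)
h = 32567/57280 (h = -32567/11456/(-5) = -32567/11456*(-⅕) = 32567/57280 ≈ 0.56856)
h/c(14) = (32567/57280)/2 = (32567/57280)*(½) = 32567/114560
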